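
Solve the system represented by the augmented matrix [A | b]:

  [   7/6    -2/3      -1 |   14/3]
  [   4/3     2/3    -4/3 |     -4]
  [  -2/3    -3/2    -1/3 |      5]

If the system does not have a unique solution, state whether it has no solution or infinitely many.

Row-reduce the augmented matrix:
R1 ← R1 / (7/6).
R2 ← R2 − 4/3·R1.
R3 ← R3 + 2/3·R1.
R2 ← R2 / (10/7).
R1 ← R1 + 4/7·R2.
R3 ← R3 + 79/42·R2.
R3 ← R3 / (-52/45).
R1 ← R1 + 14/15·R3.
R2 ← R2 + 2/15·R3.
Reading off the reduced rows gives x_1 = 4, x_2 = -6, x_3 = 4.

x_1 = 4, x_2 = -6, x_3 = 4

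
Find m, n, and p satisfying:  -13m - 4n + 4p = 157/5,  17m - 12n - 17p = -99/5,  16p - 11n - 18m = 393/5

Row-reduce the augmented matrix:
R1 ← R1 / (-13).
R2 ← R2 − 17·R1.
R3 ← R3 + 18·R1.
R2 ← R2 / (-224/13).
R1 ← R1 − 4/13·R2.
R3 ← R3 + 71/13·R2.
R3 ← R3 / (3179/224).
R1 ← R1 + 29/56·R3.
R2 ← R2 − 153/224·R3.
Reading off the reduced rows gives m = -1, n = -13/5, p = 2.

m = -1, n = -13/5, p = 2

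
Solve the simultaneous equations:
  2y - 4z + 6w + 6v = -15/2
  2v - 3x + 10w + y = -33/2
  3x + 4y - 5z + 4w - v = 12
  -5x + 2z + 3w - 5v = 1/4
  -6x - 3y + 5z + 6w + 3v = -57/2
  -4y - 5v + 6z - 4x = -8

Row-reduce the augmented matrix:
Swap R1 and R2.
R1 ← R1 / (-3).
R3 ← R3 − 3·R1.
R4 ← R4 + 5·R1.
R5 ← R5 + 6·R1.
R6 ← R6 + 4·R1.
R2 ← R2 / (2).
R1 ← R1 + 1/3·R2.
R3 ← R3 − 5·R2.
R4 ← R4 + 5/3·R2.
R5 ← R5 + 5·R2.
R6 ← R6 + 16/3·R2.
R3 ← R3 / (5).
R1 ← R1 + 2/3·R3.
R2 ← R2 + 2·R3.
R4 ← R4 + 4/3·R3.
R5 ← R5 + 5·R3.
R6 ← R6 + 14/3·R3.
R4 ← R4 / (-134/15).
R1 ← R1 + 37/15·R4.
R2 ← R2 − 13/5·R4.
R3 ← R3 + 1/5·R4.
R6 ← R6 − 26/15·R4.
Swap R5 and R6.
R5 ← R5 / (-409/67).
R1 ← R1 − 28/67·R5.
R2 ← R2 + 312/67·R5.
R3 ← R3 + 177/67·R5.
R4 ← R4 − 53/67·R5.
R6 reduces to 0 = 0, so the extra equation is consistent.
Reading off the reduced rows gives x = 0, y = 0, z = -3, w = -5/4, v = -2.

x = 0, y = 0, z = -3, w = -5/4, v = -2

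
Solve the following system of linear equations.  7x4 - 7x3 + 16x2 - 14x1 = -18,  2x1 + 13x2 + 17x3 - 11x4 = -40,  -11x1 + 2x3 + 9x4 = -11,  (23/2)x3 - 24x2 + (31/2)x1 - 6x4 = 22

no solution

Row-reduce:
R1 ← R1 / (-14).
R2 ← R2 − 2·R1.
R3 ← R3 + 11·R1.
R4 ← R4 − 31/2·R1.
R2 ← R2 / (107/7).
R1 ← R1 + 8/7·R2.
R3 ← R3 + 88/7·R2.
R4 ← R4 + 44/7·R2.
R3 ← R3 / (4421/214).
R1 ← R1 − 363/214·R3.
R2 ← R2 − 112/107·R3.
R4 ← R4 − 4421/428·R3.
Row 4 reduces to 0 = 1/2, a contradiction. The system is inconsistent.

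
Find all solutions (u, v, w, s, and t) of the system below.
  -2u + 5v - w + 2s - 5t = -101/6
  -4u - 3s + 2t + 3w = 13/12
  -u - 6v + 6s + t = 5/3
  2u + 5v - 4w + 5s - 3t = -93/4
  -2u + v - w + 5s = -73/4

u = 3/2, v = -3, w = 1, s = -9/4, t = -4/3

Row-reduce the augmented matrix:
R1 ← R1 / (-2).
R2 ← R2 + 4·R1.
R3 ← R3 + 1·R1.
R4 ← R4 − 2·R1.
R5 ← R5 + 2·R1.
R2 ← R2 / (-10).
R1 ← R1 + 5/2·R2.
R3 ← R3 + 17/2·R2.
R4 ← R4 − 10·R2.
R5 ← R5 + 4·R2.
R3 ← R3 / (-15/4).
R1 ← R1 + 3/4·R3.
R2 ← R2 + 1/2·R3.
R5 ← R5 + 2·R3.
Swap R4 and R5.
R4 ← R4 / (-1/25).
R1 ← R1 + 36/25·R4.
R2 ← R2 + 19/25·R4.
R3 ← R3 + 73/25·R4.
R5 ← R5 / (4).
R1 ← R1 + 135·R5.
R2 ← R2 + 72·R5.
R3 ← R3 + 821/3·R5.
R4 ← R4 + 283/3·R5.
Reading off the reduced rows gives u = 3/2, v = -3, w = 1, s = -9/4, t = -4/3.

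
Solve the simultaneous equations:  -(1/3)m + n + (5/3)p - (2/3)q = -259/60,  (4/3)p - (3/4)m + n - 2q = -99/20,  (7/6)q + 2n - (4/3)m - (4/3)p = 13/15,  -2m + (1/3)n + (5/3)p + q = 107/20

Row-reduce the augmented matrix:
R1 ← R1 / (-1/3).
R2 ← R2 + 3/4·R1.
R3 ← R3 + 4/3·R1.
R4 ← R4 + 2·R1.
R2 ← R2 / (-5/4).
R1 ← R1 + 3·R2.
R3 ← R3 + 2·R2.
R4 ← R4 + 17/3·R2.
R3 ← R3 / (-62/15).
R1 ← R1 − 4/5·R3.
R2 ← R2 − 29/15·R3.
R4 ← R4 − 118/45·R3.
R4 ← R4 / (5695/558).
R1 ← R1 − 127/31·R4.
R2 ← R2 − 955/372·R4.
R3 ← R3 + 139/124·R4.
Reading off the reduced rows gives m = -3, n = -3, p = -3/4, q = 8/5.

m = -3, n = -3, p = -3/4, q = 8/5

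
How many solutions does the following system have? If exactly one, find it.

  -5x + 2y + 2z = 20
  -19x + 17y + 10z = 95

infinitely many solutions

Row-reduce:
R1 ← R1 / (-5).
R2 ← R2 + 19·R1.
R2 ← R2 / (47/5).
R1 ← R1 + 2/5·R2.
Rank is 2 with 3 unknowns, leaving z free.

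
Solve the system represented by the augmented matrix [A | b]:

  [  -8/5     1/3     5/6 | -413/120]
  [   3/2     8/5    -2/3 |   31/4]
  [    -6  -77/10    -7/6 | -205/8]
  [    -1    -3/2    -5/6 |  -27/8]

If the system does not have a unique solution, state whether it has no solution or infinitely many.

x_1 = 3/2, x_2 = 5/2, x_3 = -9/4

Row-reduce the augmented matrix:
R1 ← R1 / (-8/5).
R2 ← R2 − 3/2·R1.
R3 ← R3 + 6·R1.
R4 ← R4 + 1·R1.
R2 ← R2 / (153/80).
R1 ← R1 + 5/24·R2.
R3 ← R3 + 179/20·R2.
R4 ← R4 + 41/24·R2.
R3 ← R3 / (-6895/1836).
R1 ← R1 + 700/1377·R3.
R2 ← R2 − 55/918·R3.
R4 ← R4 + 6895/5508·R3.
R4 reduces to 0 = 0, so the extra equation is consistent.
Reading off the reduced rows gives x_1 = 3/2, x_2 = 5/2, x_3 = -9/4.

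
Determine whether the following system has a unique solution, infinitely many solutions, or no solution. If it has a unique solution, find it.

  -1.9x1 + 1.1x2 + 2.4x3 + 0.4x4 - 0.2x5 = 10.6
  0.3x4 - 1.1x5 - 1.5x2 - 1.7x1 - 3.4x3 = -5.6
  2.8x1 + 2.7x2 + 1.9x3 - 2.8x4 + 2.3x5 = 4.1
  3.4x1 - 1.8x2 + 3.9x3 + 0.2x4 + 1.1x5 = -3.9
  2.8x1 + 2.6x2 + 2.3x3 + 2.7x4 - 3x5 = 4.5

x1 = -2, x2 = 2, x3 = 2, x4 = -1, x5 = -1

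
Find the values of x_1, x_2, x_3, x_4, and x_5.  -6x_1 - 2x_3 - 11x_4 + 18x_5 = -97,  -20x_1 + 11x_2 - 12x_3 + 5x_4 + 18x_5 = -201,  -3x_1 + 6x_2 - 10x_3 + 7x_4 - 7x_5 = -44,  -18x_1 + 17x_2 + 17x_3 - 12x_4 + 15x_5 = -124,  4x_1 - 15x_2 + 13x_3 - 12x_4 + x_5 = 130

x_1 = 1, x_2 = -6, x_3 = 4, x_4 = 1, x_5 = -4

Row-reduce the augmented matrix:
R1 ← R1 / (-6).
R2 ← R2 + 20·R1.
R3 ← R3 + 3·R1.
R4 ← R4 + 18·R1.
R5 ← R5 − 4·R1.
R2 ← R2 / (11).
R3 ← R3 − 6·R2.
R4 ← R4 − 17·R2.
R5 ← R5 + 15·R2.
R3 ← R3 / (-67/11).
R1 ← R1 − 1/3·R3.
R2 ← R2 + 16/33·R3.
R4 ← R4 − 1031/33·R3.
R5 ← R5 − 145/33·R3.
R4 ← R4 / (-38533/402).
R1 ← R1 − 256/201·R4.
R2 ← R2 − 925/201·R4.
R3 ← R3 − 225/134·R4.
R5 ← R5 − 12103/402·R4.
R5 ← R5 / (-70128/3503).
R1 ← R1 + 6329/3503·R5.
R2 ← R2 + 4984/3503·R5.
R3 ← R3 + 209/3503·R5.
R4 ← R4 + 2242/3503·R5.
Reading off the reduced rows gives x_1 = 1, x_2 = -6, x_3 = 4, x_4 = 1, x_5 = -4.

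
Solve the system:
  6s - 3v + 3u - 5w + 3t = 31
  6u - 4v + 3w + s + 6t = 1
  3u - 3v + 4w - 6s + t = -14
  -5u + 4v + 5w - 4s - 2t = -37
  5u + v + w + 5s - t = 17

u = 4, v = 2, w = -5, s = 0, t = 0

Row-reduce the augmented matrix:
R1 ← R1 / (3).
R2 ← R2 − 6·R1.
R3 ← R3 − 3·R1.
R4 ← R4 + 5·R1.
R5 ← R5 − 5·R1.
R2 ← R2 / (2).
R1 ← R1 + 1·R2.
R4 ← R4 + 1·R2.
R5 ← R5 − 6·R2.
R3 ← R3 / (9).
R1 ← R1 − 29/6·R3.
R2 ← R2 − 13/2·R3.
R4 ← R4 − 19/6·R3.
R5 ← R5 + 89/3·R3.
R4 ← R4 / (85/18).
R1 ← R1 − 53/18·R4.
R2 ← R2 − 19/6·R4.
R3 ← R3 + 4/3·R4.
R5 ← R5 + 104/9·R4.
R5 ← R5 / (-60/17).
R1 ← R1 + 4/17·R5.
R2 ← R2 + 53/51·R5.
R3 ← R3 − 14/17·R5.
R4 ← R4 − 40/51·R5.
Reading off the reduced rows gives u = 4, v = 2, w = -5, s = 0, t = 0.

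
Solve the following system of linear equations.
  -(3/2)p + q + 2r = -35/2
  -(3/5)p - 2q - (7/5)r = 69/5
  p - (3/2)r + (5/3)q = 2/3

p = 3, q = -5, r = -4

Row-reduce the augmented matrix:
R1 ← R1 / (-3/2).
R2 ← R2 + 3/5·R1.
R3 ← R3 − 1·R1.
R2 ← R2 / (-12/5).
R1 ← R1 + 2/3·R2.
R3 ← R3 − 7/3·R2.
R3 ← R3 / (-83/36).
R1 ← R1 + 13/18·R3.
R2 ← R2 − 11/12·R3.
Reading off the reduced rows gives p = 3, q = -5, r = -4.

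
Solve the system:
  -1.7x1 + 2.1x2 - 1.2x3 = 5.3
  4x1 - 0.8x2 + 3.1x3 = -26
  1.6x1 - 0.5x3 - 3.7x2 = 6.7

x1 = -4, x2 = -3, x3 = -4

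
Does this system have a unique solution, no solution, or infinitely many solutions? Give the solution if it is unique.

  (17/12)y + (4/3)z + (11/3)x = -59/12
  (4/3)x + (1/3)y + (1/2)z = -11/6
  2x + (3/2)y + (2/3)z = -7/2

Row-reduce:
R1 ← R1 / (11/3).
R2 ← R2 − 4/3·R1.
R3 ← R3 − 2·R1.
R2 ← R2 / (-2/11).
R1 ← R1 − 17/44·R2.
R3 ← R3 − 8/11·R2.
Row 3 reduces to 0 = -1, a contradiction. The system is inconsistent.

no solution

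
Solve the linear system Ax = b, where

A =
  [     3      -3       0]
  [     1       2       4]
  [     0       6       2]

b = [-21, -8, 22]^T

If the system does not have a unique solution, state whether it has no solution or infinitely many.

Row-reduce the augmented matrix:
R1 ← R1 / (3).
R2 ← R2 − 1·R1.
R2 ← R2 / (3).
R1 ← R1 + 1·R2.
R3 ← R3 − 6·R2.
R3 ← R3 / (-6).
R1 ← R1 − 4/3·R3.
R2 ← R2 − 4/3·R3.
Reading off the reduced rows gives x_1 = -2, x_2 = 5, x_3 = -4.

x_1 = -2, x_2 = 5, x_3 = -4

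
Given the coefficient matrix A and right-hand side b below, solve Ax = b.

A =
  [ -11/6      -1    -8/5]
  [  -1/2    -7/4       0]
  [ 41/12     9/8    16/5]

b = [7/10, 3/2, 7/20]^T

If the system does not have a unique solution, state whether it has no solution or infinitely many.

Row-reduce:
R1 ← R1 / (-11/6).
R2 ← R2 + 1/2·R1.
R3 ← R3 − 41/12·R1.
R2 ← R2 / (-65/44).
R1 ← R1 − 6/11·R2.
R3 ← R3 + 65/88·R2.
Row 3 reduces to 0 = 1, a contradiction. The system is inconsistent.

no solution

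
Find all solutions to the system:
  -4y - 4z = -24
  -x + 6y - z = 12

Row-reduce:
Swap R1 and R2.
R1 ← R1 / (-1).
R2 ← R2 / (-4).
R1 ← R1 + 6·R2.
Rank is 2 with 3 unknowns, leaving z free.

infinitely many solutions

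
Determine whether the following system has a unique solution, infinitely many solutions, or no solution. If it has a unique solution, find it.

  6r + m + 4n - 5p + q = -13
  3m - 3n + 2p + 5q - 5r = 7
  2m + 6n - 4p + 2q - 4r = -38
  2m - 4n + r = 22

infinitely many solutions

Row-reduce:
R2 ← R2 − 3·R1.
R3 ← R3 − 2·R1.
R4 ← R4 − 2·R1.
R2 ← R2 / (-15).
R1 ← R1 − 4·R2.
R3 ← R3 + 2·R2.
R4 ← R4 + 12·R2.
R3 ← R3 / (56/15).
R1 ← R1 + 7/15·R3.
R2 ← R2 + 17/15·R3.
R4 ← R4 + 18/5·R3.
R4 ← R4 / (-27/7).
R1 ← R1 − 3/2·R4.
R2 ← R2 + 3/14·R4.
R3 ← R3 + 1/14·R4.
Rank is 4 with 5 unknowns, leaving r free.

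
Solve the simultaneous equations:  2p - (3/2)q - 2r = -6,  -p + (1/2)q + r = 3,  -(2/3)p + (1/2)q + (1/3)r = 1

Row-reduce the augmented matrix:
R1 ← R1 / (2).
R2 ← R2 + 1·R1.
R3 ← R3 + 2/3·R1.
R2 ← R2 / (-1/4).
R1 ← R1 + 3/4·R2.
R3 ← R3 / (-1/3).
R1 ← R1 + 1·R3.
Reading off the reduced rows gives p = 0, q = 0, r = 3.

p = 0, q = 0, r = 3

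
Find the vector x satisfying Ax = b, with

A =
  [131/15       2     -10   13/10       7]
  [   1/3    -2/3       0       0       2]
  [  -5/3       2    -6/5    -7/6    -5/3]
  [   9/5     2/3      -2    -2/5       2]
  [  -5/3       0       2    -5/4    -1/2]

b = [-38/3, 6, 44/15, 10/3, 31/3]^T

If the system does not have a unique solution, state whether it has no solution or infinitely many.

no solution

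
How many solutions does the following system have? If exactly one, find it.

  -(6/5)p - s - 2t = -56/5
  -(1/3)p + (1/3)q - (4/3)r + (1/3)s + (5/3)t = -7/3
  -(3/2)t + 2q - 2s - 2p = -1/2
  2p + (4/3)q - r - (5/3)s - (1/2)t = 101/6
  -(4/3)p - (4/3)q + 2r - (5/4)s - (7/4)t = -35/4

Row-reduce the augmented matrix:
R1 ← R1 / (-6/5).
R2 ← R2 + 1/3·R1.
R3 ← R3 + 2·R1.
R4 ← R4 − 2·R1.
R5 ← R5 + 4/3·R1.
R2 ← R2 / (1/3).
R3 ← R3 − 2·R2.
R4 ← R4 − 4/3·R2.
R5 ← R5 + 4/3·R2.
R3 ← R3 / (8).
R2 ← R2 + 4·R3.
R4 ← R4 − 13/3·R3.
R5 ← R5 + 10/3·R3.
R4 ← R4 / (-65/18).
R1 ← R1 − 5/6·R4.
R2 ← R2 + 1/6·R4.
R3 ← R3 + 1/2·R4.
R5 ← R5 − 23/36·R4.
R5 ← R5 / (1423/416).
R1 ← R1 − 35/208·R5.
R2 ← R2 − 253/208·R5.
R3 ← R3 + 7/13·R5.
R4 ← R4 − 187/104·R5.
Reading off the reduced rows gives p = 6, q = 6, r = 5, s = -2, t = 3.

p = 6, q = 6, r = 5, s = -2, t = 3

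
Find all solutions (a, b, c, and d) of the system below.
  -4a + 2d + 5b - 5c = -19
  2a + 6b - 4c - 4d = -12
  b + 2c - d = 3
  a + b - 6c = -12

infinitely many solutions

Row-reduce:
R1 ← R1 / (-4).
R2 ← R2 − 2·R1.
R4 ← R4 − 1·R1.
R2 ← R2 / (17/2).
R1 ← R1 + 5/4·R2.
R3 ← R3 − 1·R2.
R4 ← R4 − 9/4·R2.
R3 ← R3 / (47/17).
R1 ← R1 − 5/17·R3.
R2 ← R2 + 13/17·R3.
R4 ← R4 + 94/17·R3.
Rank is 3 with 4 unknowns, leaving d free.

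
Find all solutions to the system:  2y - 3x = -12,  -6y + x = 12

Row-reduce the augmented matrix:
R1 ← R1 / (-3).
R2 ← R2 − 1·R1.
R2 ← R2 / (-16/3).
R1 ← R1 + 2/3·R2.
Reading off the reduced rows gives x = 3, y = -3/2.

x = 3, y = -3/2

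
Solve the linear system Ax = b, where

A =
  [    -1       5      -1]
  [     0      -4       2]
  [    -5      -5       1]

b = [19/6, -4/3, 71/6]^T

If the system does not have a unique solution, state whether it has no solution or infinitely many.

Row-reduce the augmented matrix:
R1 ← R1 / (-1).
R3 ← R3 + 5·R1.
R2 ← R2 / (-4).
R1 ← R1 + 5·R2.
R3 ← R3 + 30·R2.
R3 ← R3 / (-9).
R1 ← R1 + 3/2·R3.
R2 ← R2 + 1/2·R3.
Reading off the reduced rows gives x_1 = -5/2, x_2 = 0, x_3 = -2/3.

x_1 = -5/2, x_2 = 0, x_3 = -2/3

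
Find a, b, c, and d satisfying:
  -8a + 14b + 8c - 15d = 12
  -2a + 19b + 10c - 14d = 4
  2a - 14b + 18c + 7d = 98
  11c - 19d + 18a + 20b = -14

a = -1, b = -2, c = 4, d = 0

Row-reduce the augmented matrix:
R1 ← R1 / (-8).
R2 ← R2 + 2·R1.
R3 ← R3 − 2·R1.
R4 ← R4 − 18·R1.
R2 ← R2 / (31/2).
R1 ← R1 + 7/4·R2.
R3 ← R3 + 21/2·R2.
R4 ← R4 − 103/2·R2.
R3 ← R3 / (788/31).
R1 ← R1 + 3/31·R3.
R2 ← R2 − 16/31·R3.
R4 ← R4 − 75/31·R3.
R4 ← R4 / (-28907/1576).
R1 ← R1 − 1109/1576·R4.
R2 ← R2 + 231/394·R4.
R3 ← R3 + 229/1576·R4.
Reading off the reduced rows gives a = -1, b = -2, c = 4, d = 0.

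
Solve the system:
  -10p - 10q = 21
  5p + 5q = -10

no solution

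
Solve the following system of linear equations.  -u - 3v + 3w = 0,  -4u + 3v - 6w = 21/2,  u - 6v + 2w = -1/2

u = -3/2, v = -1/2, w = -1

Row-reduce the augmented matrix:
R1 ← R1 / (-1).
R2 ← R2 + 4·R1.
R3 ← R3 − 1·R1.
R2 ← R2 / (15).
R1 ← R1 − 3·R2.
R3 ← R3 + 9·R2.
R3 ← R3 / (-29/5).
R1 ← R1 − 3/5·R3.
R2 ← R2 + 6/5·R3.
Reading off the reduced rows gives u = -3/2, v = -1/2, w = -1.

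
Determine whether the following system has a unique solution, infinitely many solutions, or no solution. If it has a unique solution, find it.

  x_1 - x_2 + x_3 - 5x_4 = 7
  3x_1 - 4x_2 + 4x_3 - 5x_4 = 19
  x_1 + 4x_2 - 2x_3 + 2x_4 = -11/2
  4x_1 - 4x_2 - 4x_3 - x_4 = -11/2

Row-reduce the augmented matrix:
R2 ← R2 − 3·R1.
R3 ← R3 − 1·R1.
R4 ← R4 − 4·R1.
R2 ← R2 / (-1).
R1 ← R1 + 1·R2.
R3 ← R3 − 5·R2.
R3 ← R3 / (2).
R2 ← R2 + 1·R3.
R4 ← R4 + 8·R3.
R4 ← R4 / (247).
R1 ← R1 + 15·R4.
R2 ← R2 − 37/2·R4.
R3 ← R3 − 57/2·R4.
Reading off the reduced rows gives x_1 = 3/2, x_2 = 0, x_3 = 3, x_4 = -1/2.

x_1 = 3/2, x_2 = 0, x_3 = 3, x_4 = -1/2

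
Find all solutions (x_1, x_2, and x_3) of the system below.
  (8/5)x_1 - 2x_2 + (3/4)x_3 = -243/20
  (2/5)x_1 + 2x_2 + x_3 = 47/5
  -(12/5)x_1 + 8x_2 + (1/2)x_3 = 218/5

no solution

Row-reduce:
R1 ← R1 / (8/5).
R2 ← R2 − 2/5·R1.
R3 ← R3 + 12/5·R1.
R2 ← R2 / (5/2).
R1 ← R1 + 5/4·R2.
R3 ← R3 − 5·R2.
Row 3 reduces to 0 = 1/2, a contradiction. The system is inconsistent.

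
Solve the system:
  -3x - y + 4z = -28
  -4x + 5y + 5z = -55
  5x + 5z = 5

x = 5, y = -3, z = -4

Row-reduce the augmented matrix:
R1 ← R1 / (-3).
R2 ← R2 + 4·R1.
R3 ← R3 − 5·R1.
R2 ← R2 / (19/3).
R1 ← R1 − 1/3·R2.
R3 ← R3 + 5/3·R2.
R3 ← R3 / (220/19).
R1 ← R1 + 25/19·R3.
R2 ← R2 + 1/19·R3.
Reading off the reduced rows gives x = 5, y = -3, z = -4.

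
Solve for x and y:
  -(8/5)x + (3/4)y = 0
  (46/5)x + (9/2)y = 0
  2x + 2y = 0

x = 0, y = 0

Row-reduce the augmented matrix:
R1 ← R1 / (-8/5).
R2 ← R2 − 46/5·R1.
R3 ← R3 − 2·R1.
R2 ← R2 / (141/16).
R1 ← R1 + 15/32·R2.
R3 ← R3 − 47/16·R2.
R3 reduces to 0 = 0, so the extra equation is consistent.
Reading off the reduced rows gives x = 0, y = 0.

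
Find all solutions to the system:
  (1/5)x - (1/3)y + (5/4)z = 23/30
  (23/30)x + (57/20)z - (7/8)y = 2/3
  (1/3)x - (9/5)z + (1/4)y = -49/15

infinitely many solutions

Row-reduce:
R1 ← R1 / (1/5).
R2 ← R2 − 23/30·R1.
R3 ← R3 − 1/3·R1.
R2 ← R2 / (29/72).
R1 ← R1 + 5/3·R2.
R3 ← R3 − 29/36·R2.
Rank is 2 with 3 unknowns, leaving z free.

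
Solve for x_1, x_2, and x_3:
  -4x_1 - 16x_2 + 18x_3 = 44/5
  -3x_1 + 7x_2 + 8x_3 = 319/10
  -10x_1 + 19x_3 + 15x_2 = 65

x_1 = 5/2, x_2 = 11/5, x_3 = 3

Row-reduce the augmented matrix:
R1 ← R1 / (-4).
R2 ← R2 + 3·R1.
R3 ← R3 + 10·R1.
R2 ← R2 / (19).
R1 ← R1 − 4·R2.
R3 ← R3 − 55·R2.
R3 ← R3 / (-383/38).
R1 ← R1 + 127/38·R3.
R2 ← R2 + 11/38·R3.
Reading off the reduced rows gives x_1 = 5/2, x_2 = 11/5, x_3 = 3.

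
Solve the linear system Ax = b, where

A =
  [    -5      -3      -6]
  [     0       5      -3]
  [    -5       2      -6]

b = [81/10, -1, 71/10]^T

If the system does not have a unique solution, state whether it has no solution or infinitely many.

x_1 = -3/2, x_2 = -1/5, x_3 = 0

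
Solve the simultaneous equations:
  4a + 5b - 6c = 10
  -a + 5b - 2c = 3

infinitely many solutions

Row-reduce:
R1 ← R1 / (4).
R2 ← R2 + 1·R1.
R2 ← R2 / (25/4).
R1 ← R1 − 5/4·R2.
Rank is 2 with 3 unknowns, leaving c free.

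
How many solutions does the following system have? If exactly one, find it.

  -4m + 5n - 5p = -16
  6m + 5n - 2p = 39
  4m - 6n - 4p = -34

m = 4, n = 5, p = 5

Row-reduce the augmented matrix:
R1 ← R1 / (-4).
R2 ← R2 − 6·R1.
R3 ← R3 − 4·R1.
R2 ← R2 / (25/2).
R1 ← R1 + 5/4·R2.
R3 ← R3 + 1·R2.
R3 ← R3 / (-244/25).
R1 ← R1 − 3/10·R3.
R2 ← R2 + 19/25·R3.
Reading off the reduced rows gives m = 4, n = 5, p = 5.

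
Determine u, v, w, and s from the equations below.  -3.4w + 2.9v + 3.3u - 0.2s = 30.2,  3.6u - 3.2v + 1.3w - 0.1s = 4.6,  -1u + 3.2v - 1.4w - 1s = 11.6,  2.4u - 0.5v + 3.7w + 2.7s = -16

u = 4, v = 2, w = -3, s = -5

Row-reduce the augmented matrix:
R1 ← R1 / (33/10).
R2 ← R2 − 18/5·R1.
R3 ← R3 + 1·R1.
R4 ← R4 − 12/5·R1.
R2 ← R2 / (-70/11).
R1 ← R1 − 29/33·R2.
R3 ← R3 − 673/165·R2.
R4 ← R4 + 287/110·R2.
R3 ← R3 / (2731/3500).
R1 ← R1 + 237/700·R3.
R2 ← R2 + 551/700·R3.
R4 ← R4 − 4119/1000·R3.
R4 ← R4 / (109184/13655).
R1 ← R1 + 1288/2731·R4.
R2 ← R2 + 2764/2731·R4.
R3 ← R3 + 3447/2731·R4.
Reading off the reduced rows gives u = 4, v = 2, w = -3, s = -5.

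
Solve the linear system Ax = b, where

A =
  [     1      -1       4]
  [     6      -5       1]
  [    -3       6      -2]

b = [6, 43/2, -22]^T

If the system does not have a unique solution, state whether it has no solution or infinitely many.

Row-reduce the augmented matrix:
R2 ← R2 − 6·R1.
R3 ← R3 + 3·R1.
R1 ← R1 + 1·R2.
R3 ← R3 − 3·R2.
R3 ← R3 / (79).
R1 ← R1 + 19·R3.
R2 ← R2 + 23·R3.
Reading off the reduced rows gives x_1 = 1, x_2 = -3, x_3 = 1/2.

x_1 = 1, x_2 = -3, x_3 = 1/2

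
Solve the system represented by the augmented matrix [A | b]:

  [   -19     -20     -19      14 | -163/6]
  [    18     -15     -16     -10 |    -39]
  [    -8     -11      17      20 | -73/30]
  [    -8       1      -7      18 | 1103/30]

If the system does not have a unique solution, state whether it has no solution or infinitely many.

x_1 = 2/3, x_2 = 13/5, x_3 = -1/2, x_4 = 2

Row-reduce the augmented matrix:
R1 ← R1 / (-19).
R2 ← R2 − 18·R1.
R3 ← R3 + 8·R1.
R4 ← R4 + 8·R1.
R2 ← R2 / (-645/19).
R1 ← R1 − 20/19·R2.
R3 ← R3 + 49/19·R2.
R4 ← R4 − 179/19·R2.
R3 ← R3 / (17791/645).
R1 ← R1 + 7/129·R3.
R2 ← R2 − 646/645·R3.
R4 ← R4 + 5441/645·R3.
R4 ← R4 / (306874/17791).
R1 ← R1 + 10824/17791·R4.
R2 ← R2 + 10662/17791·R4.
R3 ← R3 − 8938/17791·R4.
Reading off the reduced rows gives x_1 = 2/3, x_2 = 13/5, x_3 = -1/2, x_4 = 2.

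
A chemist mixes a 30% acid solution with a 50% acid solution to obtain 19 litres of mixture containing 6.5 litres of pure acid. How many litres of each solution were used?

Let a = litres of solution A, b = litres of solution B.
  a + b = 19
  (1/2)b + (3/10)a = 13/2
From equation 1: a = 19 − b.
Substitute into equation 2 and solve: b = 4.
Then a = 15.

litres of solution A: 15, litres of solution B: 4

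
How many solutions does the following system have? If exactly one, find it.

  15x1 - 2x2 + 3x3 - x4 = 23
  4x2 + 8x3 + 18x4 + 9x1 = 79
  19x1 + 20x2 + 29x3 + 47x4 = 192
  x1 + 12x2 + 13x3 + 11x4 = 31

Row-reduce:
R1 ← R1 / (15).
R2 ← R2 − 9·R1.
R3 ← R3 − 19·R1.
R4 ← R4 − 1·R1.
R2 ← R2 / (26/5).
R1 ← R1 + 2/15·R2.
R3 ← R3 − 338/15·R2.
R4 ← R4 − 182/15·R2.
R3 ← R3 / (-5/3).
R1 ← R1 − 14/39·R3.
R2 ← R2 − 31/26·R3.
R4 ← R4 + 5/3·R3.
Row 4 reduces to 0 = -3, a contradiction. The system is inconsistent.

no solution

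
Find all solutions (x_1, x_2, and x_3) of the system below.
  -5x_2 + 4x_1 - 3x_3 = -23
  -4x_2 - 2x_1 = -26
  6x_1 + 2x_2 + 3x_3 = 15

Row-reduce the augmented matrix:
R1 ← R1 / (4).
R2 ← R2 + 2·R1.
R3 ← R3 − 6·R1.
R2 ← R2 / (-13/2).
R1 ← R1 + 5/4·R2.
R3 ← R3 − 19/2·R2.
R3 ← R3 / (69/13).
R1 ← R1 + 6/13·R3.
R2 ← R2 − 3/13·R3.
Reading off the reduced rows gives x_1 = 1, x_2 = 6, x_3 = -1.

x_1 = 1, x_2 = 6, x_3 = -1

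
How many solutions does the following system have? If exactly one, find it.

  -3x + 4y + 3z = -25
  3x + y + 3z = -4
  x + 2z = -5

Row-reduce the augmented matrix:
R1 ← R1 / (-3).
R2 ← R2 − 3·R1.
R3 ← R3 − 1·R1.
R2 ← R2 / (5).
R1 ← R1 + 4/3·R2.
R3 ← R3 − 4/3·R2.
R3 ← R3 / (7/5).
R1 ← R1 − 3/5·R3.
R2 ← R2 − 6/5·R3.
Reading off the reduced rows gives x = 3, y = -1, z = -4.

x = 3, y = -1, z = -4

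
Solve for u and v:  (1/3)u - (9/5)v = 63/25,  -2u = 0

u = 0, v = -7/5

Row-reduce the augmented matrix:
R1 ← R1 / (1/3).
R2 ← R2 + 2·R1.
R2 ← R2 / (-54/5).
R1 ← R1 + 27/5·R2.
Reading off the reduced rows gives u = 0, v = -7/5.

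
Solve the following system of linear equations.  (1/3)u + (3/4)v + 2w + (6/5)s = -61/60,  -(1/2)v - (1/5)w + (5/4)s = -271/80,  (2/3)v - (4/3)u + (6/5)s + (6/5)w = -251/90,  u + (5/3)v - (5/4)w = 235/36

u = 5/4, v = 8/3, w = -2/3, s = -7/4

Row-reduce the augmented matrix:
R1 ← R1 / (1/3).
R3 ← R3 + 4/3·R1.
R4 ← R4 − 1·R1.
R2 ← R2 / (-1/2).
R1 ← R1 − 9/4·R2.
R3 ← R3 − 11/3·R2.
R4 ← R4 + 7/12·R2.
R3 ← R3 / (116/15).
R1 ← R1 − 51/10·R3.
R2 ← R2 − 2/5·R3.
R4 ← R4 + 421/60·R3.
R4 ← R4 / (40381/4640).
R1 ← R1 + 1803/2320·R4.
R2 ← R2 + 381/116·R4.
R3 ← R3 − 455/232·R4.
Reading off the reduced rows gives u = 5/4, v = 8/3, w = -2/3, s = -7/4.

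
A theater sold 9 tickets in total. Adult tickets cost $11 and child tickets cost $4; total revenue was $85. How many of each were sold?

adult tickets: 7, child tickets: 2

Let a = adult tickets, c = child tickets.
  a + c = 9
  11a + 4c = 85
Row-reduce the augmented matrix:
R2 ← R2 − 11·R1.
R2 ← R2 / (-7).
R1 ← R1 − 1·R2.
Reading off the reduced rows gives a = 7, c = 2.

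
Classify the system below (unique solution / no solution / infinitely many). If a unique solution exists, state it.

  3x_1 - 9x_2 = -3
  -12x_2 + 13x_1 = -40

Row-reduce the augmented matrix:
R1 ← R1 / (3).
R2 ← R2 − 13·R1.
R2 ← R2 / (27).
R1 ← R1 + 3·R2.
Reading off the reduced rows gives x_1 = -4, x_2 = -1.

x_1 = -4, x_2 = -1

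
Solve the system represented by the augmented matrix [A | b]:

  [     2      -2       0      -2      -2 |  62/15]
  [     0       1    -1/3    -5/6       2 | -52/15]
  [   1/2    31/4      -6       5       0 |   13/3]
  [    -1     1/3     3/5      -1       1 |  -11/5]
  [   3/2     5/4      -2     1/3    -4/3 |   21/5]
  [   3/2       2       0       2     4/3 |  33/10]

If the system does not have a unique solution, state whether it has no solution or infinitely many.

Row-reduce the augmented matrix:
R1 ← R1 / (2).
R3 ← R3 − 1/2·R1.
R4 ← R4 + 1·R1.
R5 ← R5 − 3/2·R1.
R6 ← R6 − 3/2·R1.
R1 ← R1 + 1·R2.
R3 ← R3 − 33/4·R2.
R4 ← R4 + 2/3·R2.
R5 ← R5 − 11/4·R2.
R6 ← R6 − 7/2·R2.
R3 ← R3 / (-13/4).
R1 ← R1 + 1/3·R3.
R2 ← R2 + 1/3·R3.
R4 ← R4 − 17/45·R3.
R5 ← R5 + 13/12·R3.
R6 ← R6 − 7/6·R3.
R4 ← R4 / (-1307/1170).
R1 ← R1 + 121/39·R4.
R2 ← R2 + 82/39·R4.
R3 ← R3 + 99/26·R4.
R6 ← R6 − 847/78·R4.
Swap R5 and R6.
R5 ← R5 / (-117851/7842).
R1 ← R1 − 5363/1307·R5.
R2 ← R2 − 6054/1307·R5.
R3 ← R3 − 8780/1307·R5.
R4 ← R4 − 616/1307·R5.
R6 reduces to 0 = 0, so the extra equation is consistent.
Reading off the reduced rows gives x_1 = 5/3, x_2 = 2, x_3 = 2, x_4 = 0, x_5 = -12/5.

x_1 = 5/3, x_2 = 2, x_3 = 2, x_4 = 0, x_5 = -12/5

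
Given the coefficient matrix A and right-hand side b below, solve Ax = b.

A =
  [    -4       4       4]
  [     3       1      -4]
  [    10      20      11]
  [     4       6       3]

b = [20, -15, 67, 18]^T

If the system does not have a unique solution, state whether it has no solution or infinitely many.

Row-reduce:
R1 ← R1 / (-4).
R2 ← R2 − 3·R1.
R3 ← R3 − 10·R1.
R4 ← R4 − 4·R1.
R2 ← R2 / (4).
R1 ← R1 + 1·R2.
R3 ← R3 − 30·R2.
R4 ← R4 − 10·R2.
R3 ← R3 / (57/2).
R1 ← R1 + 5/4·R3.
R2 ← R2 + 1/4·R3.
R4 ← R4 − 19/2·R3.
Row 4 reduces to 0 = -1, a contradiction. The system is inconsistent.

no solution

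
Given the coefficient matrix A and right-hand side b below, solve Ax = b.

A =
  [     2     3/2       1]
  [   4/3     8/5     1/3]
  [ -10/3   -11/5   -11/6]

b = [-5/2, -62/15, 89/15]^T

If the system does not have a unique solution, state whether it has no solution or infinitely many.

Row-reduce:
R1 ← R1 / (2).
R2 ← R2 − 4/3·R1.
R3 ← R3 + 10/3·R1.
R2 ← R2 / (3/5).
R1 ← R1 − 3/4·R2.
R3 ← R3 − 3/10·R2.
Row 3 reduces to 0 = 3, a contradiction. The system is inconsistent.

no solution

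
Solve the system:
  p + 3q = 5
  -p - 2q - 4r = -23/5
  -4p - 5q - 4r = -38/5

Row-reduce the augmented matrix:
R2 ← R2 + 1·R1.
R3 ← R3 + 4·R1.
R1 ← R1 − 3·R2.
R3 ← R3 − 7·R2.
R3 ← R3 / (24).
R1 ← R1 − 12·R3.
R2 ← R2 + 4·R3.
Reading off the reduced rows gives p = -1, q = 2, r = 2/5.

p = -1, q = 2, r = 2/5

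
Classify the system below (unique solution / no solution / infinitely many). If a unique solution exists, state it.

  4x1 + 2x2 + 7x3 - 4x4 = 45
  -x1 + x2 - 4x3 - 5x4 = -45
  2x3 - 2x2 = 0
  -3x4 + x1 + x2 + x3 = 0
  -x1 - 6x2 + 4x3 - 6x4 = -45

Row-reduce the augmented matrix:
R1 ← R1 / (4).
R2 ← R2 + 1·R1.
R4 ← R4 − 1·R1.
R5 ← R5 + 1·R1.
R2 ← R2 / (3/2).
R1 ← R1 − 1/2·R2.
R3 ← R3 + 2·R2.
R4 ← R4 − 1/2·R2.
R5 ← R5 + 11/2·R2.
R3 ← R3 / (-1).
R1 ← R1 − 5/2·R3.
R2 ← R2 + 3/2·R3.
R5 ← R5 + 5/2·R3.
Swap R4 and R5.
R4 ← R4 / (-9).
R1 ← R1 + 19·R4.
R2 ← R2 − 8·R4.
R3 ← R3 − 8·R4.
R5 reduces to 0 = 0, so the extra equation is consistent.
Reading off the reduced rows gives x1 = 5, x2 = 5, x3 = 5, x4 = 5.

x1 = 5, x2 = 5, x3 = 5, x4 = 5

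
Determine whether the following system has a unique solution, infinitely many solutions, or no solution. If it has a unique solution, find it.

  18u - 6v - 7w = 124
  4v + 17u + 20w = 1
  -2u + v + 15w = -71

u = 5, v = -1, w = -4

Row-reduce the augmented matrix:
R1 ← R1 / (18).
R2 ← R2 − 17·R1.
R3 ← R3 + 2·R1.
R2 ← R2 / (29/3).
R1 ← R1 + 1/3·R2.
R3 ← R3 − 1/3·R2.
R3 ← R3 / (2315/174).
R1 ← R1 − 46/87·R3.
R2 ← R2 − 479/174·R3.
Reading off the reduced rows gives u = 5, v = -1, w = -4.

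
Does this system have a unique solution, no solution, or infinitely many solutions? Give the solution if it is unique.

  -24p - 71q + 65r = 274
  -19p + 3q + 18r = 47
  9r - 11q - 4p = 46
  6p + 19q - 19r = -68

p = -5, q = -4, r = -2

Row-reduce the augmented matrix:
R1 ← R1 / (-24).
R2 ← R2 + 19·R1.
R3 ← R3 + 4·R1.
R4 ← R4 − 6·R1.
R2 ← R2 / (1421/24).
R1 ← R1 − 71/24·R2.
R3 ← R3 − 5/6·R2.
R4 ← R4 − 5/4·R2.
R3 ← R3 / (-1936/1421).
R1 ← R1 + 1473/1421·R3.
R2 ← R2 + 803/1421·R3.
R4 ← R4 + 2904/1421·R3.
R4 reduces to 0 = 0, so the extra equation is consistent.
Reading off the reduced rows gives p = -5, q = -4, r = -2.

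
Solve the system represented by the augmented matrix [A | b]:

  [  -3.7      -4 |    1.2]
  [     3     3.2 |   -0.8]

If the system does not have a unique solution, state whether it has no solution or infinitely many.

Row-reduce the augmented matrix:
R1 ← R1 / (-37/10).
R2 ← R2 − 3·R1.
R2 ← R2 / (-8/185).
R1 ← R1 − 40/37·R2.
Reading off the reduced rows gives x_1 = 4, x_2 = -4.

x_1 = 4, x_2 = -4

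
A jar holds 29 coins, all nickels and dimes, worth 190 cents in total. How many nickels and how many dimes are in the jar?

Let n = nickels, d = dimes.
  n + d = 29
  10d + 5n = 190
From equation 1: n = 29 − d.
Substitute into equation 2 and solve: d = 9.
Then n = 20.

nickels: 20, dimes: 9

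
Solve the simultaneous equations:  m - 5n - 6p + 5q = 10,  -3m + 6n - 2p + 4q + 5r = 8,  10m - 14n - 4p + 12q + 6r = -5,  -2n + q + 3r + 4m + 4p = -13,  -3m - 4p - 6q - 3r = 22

no solution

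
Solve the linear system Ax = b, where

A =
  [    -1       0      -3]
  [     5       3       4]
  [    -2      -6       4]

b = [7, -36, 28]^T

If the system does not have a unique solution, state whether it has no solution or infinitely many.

x_1 = -4, x_2 = -4, x_3 = -1

Row-reduce the augmented matrix:
R1 ← R1 / (-1).
R2 ← R2 − 5·R1.
R3 ← R3 + 2·R1.
R2 ← R2 / (3).
R3 ← R3 + 6·R2.
R3 ← R3 / (-12).
R1 ← R1 − 3·R3.
R2 ← R2 + 11/3·R3.
Reading off the reduced rows gives x_1 = -4, x_2 = -4, x_3 = -1.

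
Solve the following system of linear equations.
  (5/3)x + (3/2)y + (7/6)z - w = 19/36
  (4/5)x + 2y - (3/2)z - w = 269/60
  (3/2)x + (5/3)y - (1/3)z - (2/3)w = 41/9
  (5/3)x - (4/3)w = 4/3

Row-reduce the augmented matrix:
R1 ← R1 / (5/3).
R2 ← R2 − 4/5·R1.
R3 ← R3 − 3/2·R1.
R4 ← R4 − 5/3·R1.
R2 ← R2 / (32/25).
R1 ← R1 − 9/10·R2.
R3 ← R3 − 19/60·R2.
R4 ← R4 + 3/2·R2.
R3 ← R3 / (-671/768).
R1 ← R1 − 275/128·R3.
R2 ← R2 + 103/64·R3.
R4 ← R4 + 1375/384·R3.
R4 ← R4 / (-148/61).
R1 ← R1 − 40/61·R4.
R2 ← R2 + 720/671·R4.
R3 ← R3 + 278/671·R4.
Reading off the reduced rows gives x = 3, y = 2/3, z = -7/3, w = 11/4.

x = 3, y = 2/3, z = -7/3, w = 11/4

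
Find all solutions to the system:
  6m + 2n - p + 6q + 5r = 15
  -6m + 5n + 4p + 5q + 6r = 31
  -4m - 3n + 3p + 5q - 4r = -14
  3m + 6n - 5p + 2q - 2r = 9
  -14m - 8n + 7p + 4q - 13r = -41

no solution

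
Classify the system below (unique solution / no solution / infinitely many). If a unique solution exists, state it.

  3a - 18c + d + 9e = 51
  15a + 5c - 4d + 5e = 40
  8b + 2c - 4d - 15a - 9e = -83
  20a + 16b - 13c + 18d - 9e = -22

Row-reduce:
R1 ← R1 / (3).
R2 ← R2 − 15·R1.
R3 ← R3 + 15·R1.
R4 ← R4 − 20·R1.
Swap R2 and R3.
R2 ← R2 / (8).
R4 ← R4 − 16·R2.
R3 ← R3 / (95).
R1 ← R1 + 6·R3.
R2 ← R2 + 11·R3.
R4 ← R4 − 283·R3.
R4 ← R4 / (10301/285).
R1 ← R1 + 67/285·R4.
R2 ← R2 + 697/760·R4.
R3 ← R3 + 9/95·R4.
Rank is 4 with 5 unknowns, leaving e free.

infinitely many solutions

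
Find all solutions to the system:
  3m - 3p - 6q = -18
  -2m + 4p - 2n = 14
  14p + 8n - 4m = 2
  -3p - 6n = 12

Row-reduce:
R1 ← R1 / (3).
R2 ← R2 + 2·R1.
R3 ← R3 + 4·R1.
R2 ← R2 / (-2).
R3 ← R3 − 8·R2.
R4 ← R4 + 6·R2.
R3 ← R3 / (18).
R1 ← R1 + 1·R3.
R2 ← R2 + 1·R3.
R4 ← R4 + 9·R3.
Row 4 reduces to 0 = -1, a contradiction. The system is inconsistent.

no solution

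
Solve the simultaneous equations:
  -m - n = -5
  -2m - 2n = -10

infinitely many solutions

Row-reduce:
R1 ← R1 / (-1).
R2 ← R2 + 2·R1.
Rank is 1 with 2 unknowns, leaving n free.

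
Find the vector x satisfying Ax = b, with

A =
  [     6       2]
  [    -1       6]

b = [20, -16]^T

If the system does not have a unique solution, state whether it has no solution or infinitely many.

x_1 = 4, x_2 = -2

From equation 2: x_1 = 16 + 6·x_2.
Substitute into equation 1 and solve: x_2 = -2.
Then x_1 = 4.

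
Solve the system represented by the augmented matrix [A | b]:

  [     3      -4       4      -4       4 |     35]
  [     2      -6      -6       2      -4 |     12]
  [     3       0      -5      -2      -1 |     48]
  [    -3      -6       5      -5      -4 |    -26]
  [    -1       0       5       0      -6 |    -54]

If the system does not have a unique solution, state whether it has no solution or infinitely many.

Row-reduce the augmented matrix:
R1 ← R1 / (3).
R2 ← R2 − 2·R1.
R3 ← R3 − 3·R1.
R4 ← R4 + 3·R1.
R5 ← R5 + 1·R1.
R2 ← R2 / (-10/3).
R1 ← R1 + 4/3·R2.
R3 ← R3 − 4·R2.
R4 ← R4 + 10·R2.
R5 ← R5 + 4/3·R2.
R3 ← R3 / (-97/5).
R1 ← R1 − 24/5·R3.
R2 ← R2 − 13/5·R3.
R4 ← R4 − 35·R3.
R5 ← R5 − 49/5·R3.
R4 ← R4 / (-901/97).
R1 ← R1 + 128/97·R4.
R2 ← R2 + 37/97·R4.
R3 ← R3 + 38/97·R4.
R5 ← R5 − 62/97·R4.
R5 ← R5 / (-7933/901).
R1 ← R1 − 1148/901·R5.
R2 ← R2 − 360/901·R5.
R3 ← R3 − 735/901·R5.
R4 ← R4 − 335/901·R5.
Reading off the reduced rows gives x_1 = 5, x_2 = 0, x_3 = -5, x_4 = -6, x_5 = 4.

x_1 = 5, x_2 = 0, x_3 = -5, x_4 = -6, x_5 = 4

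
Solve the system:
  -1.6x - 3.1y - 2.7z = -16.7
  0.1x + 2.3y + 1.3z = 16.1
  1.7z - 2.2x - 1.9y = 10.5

x = -6, y = 5, z = 4

Row-reduce the augmented matrix:
R1 ← R1 / (-8/5).
R2 ← R2 − 1/10·R1.
R3 ← R3 + 11/5·R1.
R2 ← R2 / (337/160).
R1 ← R1 − 31/16·R2.
R3 ← R3 − 189/80·R2.
R3 ← R3 / (6982/1685).
R1 ← R1 − 218/337·R3.
R2 ← R2 − 181/337·R3.
Reading off the reduced rows gives x = -6, y = 5, z = 4.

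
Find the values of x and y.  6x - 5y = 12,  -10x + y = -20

x = 2, y = 0

Row-reduce the augmented matrix:
R1 ← R1 / (6).
R2 ← R2 + 10·R1.
R2 ← R2 / (-22/3).
R1 ← R1 + 5/6·R2.
Reading off the reduced rows gives x = 2, y = 0.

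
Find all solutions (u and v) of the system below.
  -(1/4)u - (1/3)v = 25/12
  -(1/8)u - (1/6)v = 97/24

no solution

Row-reduce:
R1 ← R1 / (-1/4).
R2 ← R2 + 1/8·R1.
Row 2 reduces to 0 = 3, a contradiction. The system is inconsistent.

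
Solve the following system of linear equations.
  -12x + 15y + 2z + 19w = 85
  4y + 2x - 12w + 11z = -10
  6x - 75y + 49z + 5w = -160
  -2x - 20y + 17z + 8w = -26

Row-reduce:
R1 ← R1 / (-12).
R2 ← R2 − 2·R1.
R3 ← R3 − 6·R1.
R4 ← R4 + 2·R1.
R2 ← R2 / (13/2).
R1 ← R1 + 5/4·R2.
R3 ← R3 + 135/2·R2.
R4 ← R4 + 45/2·R2.
R3 ← R3 / (2180/13).
R1 ← R1 − 157/78·R3.
R2 ← R2 − 68/39·R3.
R4 ← R4 − 2180/39·R3.
Row 4 reduces to 0 = -1, a contradiction. The system is inconsistent.

no solution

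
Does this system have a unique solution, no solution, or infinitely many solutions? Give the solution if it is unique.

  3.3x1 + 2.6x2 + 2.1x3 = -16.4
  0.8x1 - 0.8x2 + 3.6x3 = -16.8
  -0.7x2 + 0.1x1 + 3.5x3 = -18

x1 = 2, x2 = -4, x3 = -6

Row-reduce the augmented matrix:
R1 ← R1 / (33/10).
R2 ← R2 − 4/5·R1.
R3 ← R3 − 1/10·R1.
R2 ← R2 / (-236/165).
R1 ← R1 − 26/33·R2.
R3 ← R3 + 257/330·R2.
R3 ← R3 / (2069/1180).
R1 ← R1 − 138/59·R3.
R2 ← R2 + 255/118·R3.
Reading off the reduced rows gives x1 = 2, x2 = -4, x3 = -6.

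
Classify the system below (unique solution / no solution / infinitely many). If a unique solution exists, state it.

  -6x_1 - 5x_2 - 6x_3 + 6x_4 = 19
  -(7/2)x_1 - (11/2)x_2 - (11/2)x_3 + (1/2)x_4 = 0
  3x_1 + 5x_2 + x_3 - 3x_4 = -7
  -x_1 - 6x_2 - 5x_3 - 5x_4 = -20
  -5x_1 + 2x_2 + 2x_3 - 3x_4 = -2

no solution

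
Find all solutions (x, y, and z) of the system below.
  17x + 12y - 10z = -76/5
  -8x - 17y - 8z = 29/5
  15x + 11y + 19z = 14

Row-reduce the augmented matrix:
R1 ← R1 / (17).
R2 ← R2 + 8·R1.
R3 ← R3 − 15·R1.
R2 ← R2 / (-193/17).
R1 ← R1 − 12/17·R2.
R3 ← R3 − 7/17·R2.
R3 ← R3 / (5281/193).
R1 ← R1 + 266/193·R3.
R2 ← R2 − 216/193·R3.
Reading off the reduced rows gives x = 2/5, y = -1, z = 1.

x = 2/5, y = -1, z = 1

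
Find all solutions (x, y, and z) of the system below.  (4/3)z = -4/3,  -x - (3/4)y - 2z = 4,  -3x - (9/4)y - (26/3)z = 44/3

Row-reduce:
Swap R1 and R2.
R1 ← R1 / (-1).
R3 ← R3 + 3·R1.
R2 ← R2 / (4/3).
R1 ← R1 − 2·R2.
R3 ← R3 + 8/3·R2.
Rank is 2 with 3 unknowns, leaving y free.

infinitely many solutions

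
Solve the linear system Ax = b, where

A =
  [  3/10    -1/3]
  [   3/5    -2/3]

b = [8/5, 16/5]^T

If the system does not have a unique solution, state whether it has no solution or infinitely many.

infinitely many solutions

Row-reduce:
R1 ← R1 / (3/10).
R2 ← R2 − 3/5·R1.
Rank is 1 with 2 unknowns, leaving x_2 free.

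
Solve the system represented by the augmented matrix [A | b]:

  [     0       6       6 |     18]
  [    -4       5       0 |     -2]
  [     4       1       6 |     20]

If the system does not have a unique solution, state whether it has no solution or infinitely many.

Row-reduce:
Swap R1 and R2.
R1 ← R1 / (-4).
R3 ← R3 − 4·R1.
R2 ← R2 / (6).
R1 ← R1 + 5/4·R2.
R3 ← R3 − 6·R2.
Rank is 2 with 3 unknowns, leaving x_3 free.

infinitely many solutions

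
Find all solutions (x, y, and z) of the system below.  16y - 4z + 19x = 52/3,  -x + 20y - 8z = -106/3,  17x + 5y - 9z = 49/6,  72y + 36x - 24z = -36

x = 2, y = -2/3, z = 5/2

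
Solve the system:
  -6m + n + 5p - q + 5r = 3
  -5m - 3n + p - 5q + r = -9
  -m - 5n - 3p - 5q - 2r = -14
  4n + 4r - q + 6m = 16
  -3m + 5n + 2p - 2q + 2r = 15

m = 0, n = 3, p = -1, q = 0, r = 1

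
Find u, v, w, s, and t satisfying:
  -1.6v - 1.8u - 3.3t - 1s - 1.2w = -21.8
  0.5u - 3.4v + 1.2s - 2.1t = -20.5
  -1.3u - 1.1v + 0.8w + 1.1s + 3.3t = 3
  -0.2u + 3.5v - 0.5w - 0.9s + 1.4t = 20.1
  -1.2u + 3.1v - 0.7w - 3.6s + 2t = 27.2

u = 5, v = 2, w = -6, s = -3, t = 6

Row-reduce the augmented matrix:
R1 ← R1 / (-9/5).
R2 ← R2 − 1/2·R1.
R3 ← R3 + 13/10·R1.
R4 ← R4 + 1/5·R1.
R5 ← R5 + 6/5·R1.
R2 ← R2 / (-173/45).
R1 ← R1 − 8/9·R2.
R3 ← R3 − 1/18·R2.
R4 ← R4 − 331/90·R2.
R5 ← R5 − 25/6·R2.
R3 ← R3 / (575/346).
R1 ← R1 − 102/173·R3.
R2 ← R2 − 15/173·R3.
R4 ← R4 + 593/865·R3.
R5 ← R5 + 226/865·R3.
R4 ← R4 / (48907/57500).
R1 ← R1 − 338/2875·R4.
R2 ← R2 + 193/575·R4.
R3 ← R3 − 6351/5750·R4.
R5 ← R5 + 94601/57500·R4.
R5 ← R5 / (4061661/978140).
R1 ← R1 + 50468/48907·R5.
R2 ← R2 − 94573/97814·R5.
R3 ← R3 − 89298/48907·R5.
R4 ← R4 − 138839/97814·R5.
Reading off the reduced rows gives u = 5, v = 2, w = -6, s = -3, t = 6.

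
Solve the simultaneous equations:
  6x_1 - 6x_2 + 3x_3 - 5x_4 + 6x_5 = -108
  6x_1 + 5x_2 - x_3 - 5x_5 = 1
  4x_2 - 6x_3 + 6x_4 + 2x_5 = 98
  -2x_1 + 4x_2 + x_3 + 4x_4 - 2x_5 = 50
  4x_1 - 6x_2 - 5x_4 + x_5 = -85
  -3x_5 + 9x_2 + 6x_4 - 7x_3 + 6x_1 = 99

x_1 = -5, x_2 = 6, x_3 = -6, x_4 = 6, x_5 = 1

Row-reduce the augmented matrix:
R1 ← R1 / (6).
R2 ← R2 − 6·R1.
R4 ← R4 + 2·R1.
R5 ← R5 − 4·R1.
R6 ← R6 − 6·R1.
R2 ← R2 / (11).
R1 ← R1 + 1·R2.
R3 ← R3 − 4·R2.
R4 ← R4 − 2·R2.
R5 ← R5 + 2·R2.
R6 ← R6 − 15·R2.
R3 ← R3 / (-50/11).
R1 ← R1 − 3/22·R3.
R2 ← R2 + 4/11·R3.
R4 ← R4 − 30/11·R3.
R5 ← R5 + 30/11·R3.
R6 ← R6 + 50/11·R3.
R4 ← R4 / (59/15).
R1 ← R1 + 19/75·R4.
R2 ← R2 − 3/25·R4.
R3 ← R3 + 23/25·R4.
R5 ← R5 + 49/15·R4.
R5 ← R5 / (-233/59).
R1 ← R1 − 319/590·R5.
R2 ← R2 + 487/295·R5.
R3 ← R3 + 3/295·R5.
R4 ← R4 − 84/59·R5.
R6 reduces to 0 = 0, so the extra equation is consistent.
Reading off the reduced rows gives x_1 = -5, x_2 = 6, x_3 = -6, x_4 = 6, x_5 = 1.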